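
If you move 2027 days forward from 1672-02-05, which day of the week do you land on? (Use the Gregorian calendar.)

Tuesday

First find the weekday of Feb 5, 1672. Doomsday rule: the anchor day for the 1600s is Tuesday. For year 72: 72÷12 = 6 r 0, and 0÷4 = 0, so 6+0+0 = 6.
Tuesday + 6 ≡ Monday — that's 1672's doomsday.
In February the doomsday date is Feb 29 (1672 is a leap year (divisible by 4)).
Feb 5 is 24 days before Feb 29; 24 mod 7 = 3, so Monday − 3 = Friday.
2027 mod 7 = 4, so 2027 days after a Friday is Friday + 4 = Tuesday.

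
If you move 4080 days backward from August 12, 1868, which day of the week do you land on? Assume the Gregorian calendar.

First find the weekday of Aug 12, 1868. Doomsday rule: the anchor day for the 1800s is Friday. For year 68: 68÷12 = 5 r 8, and 8÷4 = 2, so 5+8+2 = 15.
Friday + 15 ≡ Saturday — that's 1868's doomsday.
In August the doomsday date is Aug 8.
Aug 12 is 4 days after Aug 8; 4 mod 7 = 4, so Saturday + 4 = Wednesday.
4080 mod 7 = 6, so 4080 days before a Wednesday is Wednesday − 6 = Thursday.

Thursday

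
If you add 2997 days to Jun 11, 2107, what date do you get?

+366 (one year; includes Feb 29, 2108) → Jun 11, 2108 (2631 left).
+365 (one year) → Jun 11, 2109 (2266 left).
+365 (one year) → Jun 11, 2110 (1901 left).
+365 (one year) → Jun 11, 2111 (1536 left).
+366 (one year; includes Feb 29, 2112) → Jun 11, 2112 (1170 left).
+365 (one year) → Jun 11, 2113 (805 left).
+365 (one year) → Jun 11, 2114 (440 left).
+365 (one year) → Jun 11, 2115 (75 left).
Jun has 30 days: +20 → Jul 1, 2115 (55 left).
Jul has 31 days: +31 → Aug 1, 2115 (24 left).
+24 → Aug 25, 2115.

August 25, 2115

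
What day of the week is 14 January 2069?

Doomsday rule: the anchor day for the 2000s is Tuesday. For year 69: 69÷12 = 5 r 9, and 9÷4 = 2, so 5+9+2 = 16.
Tuesday + 16 ≡ Thursday — that's 2069's doomsday.
In January the doomsday date is Jan 3 (2069 is not a leap year).
Jan 14 is 11 days after Jan 3; 11 mod 7 = 4, so Thursday + 4 = Monday.

Monday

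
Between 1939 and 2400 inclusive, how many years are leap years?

113

Multiples of 4 in [1939,2400]: 116.
Of those, multiples of 100: 5 (not leap unless ÷400).
Multiples of 400: 2.
Leap years = 116 − 5 + 2 = 113.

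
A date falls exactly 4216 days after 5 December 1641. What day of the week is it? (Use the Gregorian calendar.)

Saturday

First find the weekday of Dec 5, 1641. Doomsday rule: the anchor day for the 1600s is Tuesday. For year 41: 41÷12 = 3 r 5, and 5÷4 = 1, so 3+5+1 = 9.
Tuesday + 9 ≡ Thursday — that's 1641's doomsday.
In December the doomsday date is Dec 12.
Dec 5 is 7 days before Dec 12; 7 mod 7 = 0, so Thursday − 0 = Thursday.
4216 mod 7 = 2, so 4216 days after a Thursday is Thursday + 2 = Saturday.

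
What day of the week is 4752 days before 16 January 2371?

First find the weekday of Jan 16, 2371. Doomsday rule: the anchor day for the 2300s is Wednesday. For year 71: 71÷12 = 5 r 11, and 11÷4 = 2, so 5+11+2 = 18.
Wednesday + 18 ≡ Sunday — that's 2371's doomsday.
In January the doomsday date is Jan 3 (2371 is not a leap year).
Jan 16 is 13 days after Jan 3; 13 mod 7 = 6, so Sunday + 6 = Saturday.
4752 mod 7 = 6, so 4752 days before a Saturday is Saturday − 6 = Sunday.

Sunday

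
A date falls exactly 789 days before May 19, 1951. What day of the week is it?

Monday

May 19, 1951 is a Saturday.
789 mod 7 = 5, so 789 days before a Saturday is Saturday − 5 = Monday.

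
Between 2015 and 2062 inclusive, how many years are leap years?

12

Multiples of 4 in [2015,2062]: 12.
Of those, multiples of 100: 0 (not leap unless ÷400).
Multiples of 400: 0.
Leap years = 12 − 0 + 0 = 12.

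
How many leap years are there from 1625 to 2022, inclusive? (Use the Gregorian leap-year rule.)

96

Multiples of 4 in [1625,2022]: 99.
Of those, multiples of 100: 4 (not leap unless ÷400).
Multiples of 400: 1.
Leap years = 99 − 4 + 1 = 96.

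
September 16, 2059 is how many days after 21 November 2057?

664

Nov 21, 2057 → Nov 21, 2058: 365 days.
Nov 21, 2058 → Dec 21, 2058: 30 days (November has 30).
Dec 21, 2058 → Jan 21, 2059: 31 days (December has 31).
Jan 21, 2059 → Feb 21, 2059: 31 days (January has 31).
Feb 21, 2059 → Mar 21, 2059: 28 days (February has 28).
Mar 21, 2059 → Apr 21, 2059: 31 days (March has 31).
Apr 21, 2059 → May 21, 2059: 30 days (April has 30).
May 21, 2059 → Jun 21, 2059: 31 days (May has 31).
Jun 21, 2059 → Jul 21, 2059: 30 days (June has 30).
Jul 21, 2059 → Aug 21, 2059: 31 days (July has 31).
Aug 21, 2059 → Sep 16, 2059: 26 days.
Total: 664 days.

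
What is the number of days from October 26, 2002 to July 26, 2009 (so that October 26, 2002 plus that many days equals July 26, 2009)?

Oct 26, 2002 → Oct 26, 2003: 365 days.
Oct 26, 2003 → Oct 26, 2004: 366 days (Feb 29, 2004 is in that span).
Oct 26, 2004 → Oct 26, 2005: 365 days.
Oct 26, 2005 → Oct 26, 2006: 365 days.
Oct 26, 2006 → Oct 26, 2007: 365 days.
Oct 26, 2007 → Oct 26, 2008: 366 days (Feb 29, 2008 is in that span).
Oct 26, 2008 → Nov 26, 2008: 31 days (October has 31).
Nov 26, 2008 → Dec 26, 2008: 30 days (November has 30).
Dec 26, 2008 → Jan 26, 2009: 31 days (December has 31).
Jan 26, 2009 → Feb 26, 2009: 31 days (January has 31).
Feb 26, 2009 → Mar 26, 2009: 28 days (February has 28).
Mar 26, 2009 → Apr 26, 2009: 31 days (March has 31).
Apr 26, 2009 → May 26, 2009: 30 days (April has 30).
May 26, 2009 → Jun 26, 2009: 31 days (May has 31).
Jun 26, 2009 → Jul 26, 2009: 30 days.
Total: 2465 days.

2465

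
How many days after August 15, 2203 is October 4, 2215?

Aug 15, 2203 → Aug 15, 2204: 366 days (Feb 29, 2204 is in that span).
Aug 15, 2204 → Aug 15, 2205: 365 days.
Aug 15, 2205 → Aug 15, 2206: 365 days.
Aug 15, 2206 → Aug 15, 2207: 365 days.
Aug 15, 2207 → Aug 15, 2208: 366 days (Feb 29, 2208 is in that span).
Aug 15, 2208 → Aug 15, 2209: 365 days.
Aug 15, 2209 → Aug 15, 2210: 365 days.
Aug 15, 2210 → Aug 15, 2211: 365 days.
Aug 15, 2211 → Aug 15, 2212: 366 days (Feb 29, 2212 is in that span).
Aug 15, 2212 → Aug 15, 2213: 365 days.
Aug 15, 2213 → Aug 15, 2214: 365 days.
Aug 15, 2214 → Aug 15, 2215: 365 days.
Aug 15, 2215 → Sep 15, 2215: 31 days (August has 31).
Sep 15, 2215 → Oct 4, 2215: 19 days.
Total: 4433 days.

4433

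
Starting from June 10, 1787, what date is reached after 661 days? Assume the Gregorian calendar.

+366 (one year; includes Feb 29, 1788) → Jun 10, 1788 (295 left).
Jun has 30 days: +21 → Jul 1, 1788 (274 left).
Jul has 31 days: +31 → Aug 1, 1788 (243 left).
Aug has 31 days: +31 → Sep 1, 1788 (212 left).
Sep has 30 days: +30 → Oct 1, 1788 (182 left).
Oct has 31 days: +31 → Nov 1, 1788 (151 left).
Nov has 30 days: +30 → Dec 1, 1788 (121 left).
Dec has 31 days: +31 → Jan 1, 1789 (90 left).
Jan has 31 days: +31 → Feb 1, 1789 (59 left).
Feb has 28 days: +28 → Mar 1, 1789 (31 left).
Mar has 31 days: +31 → Apr 1, 1789 (0 left).

April 1, 1789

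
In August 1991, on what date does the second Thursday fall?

August 1, 1991 is a Thursday.
The first Thursday is therefore August 1 (same day).
The second Thursday is 1 + 1×7 = August 8.

August 8, 1991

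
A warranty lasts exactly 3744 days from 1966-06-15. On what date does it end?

+365 (one year) → Jun 15, 1967 (3379 left).
+366 (one year; includes Feb 29, 1968) → Jun 15, 1968 (3013 left).
+365 (one year) → Jun 15, 1969 (2648 left).
+365 (one year) → Jun 15, 1970 (2283 left).
+365 (one year) → Jun 15, 1971 (1918 left).
+366 (one year; includes Feb 29, 1972) → Jun 15, 1972 (1552 left).
+365 (one year) → Jun 15, 1973 (1187 left).
+365 (one year) → Jun 15, 1974 (822 left).
+365 (one year) → Jun 15, 1975 (457 left).
+366 (one year; includes Feb 29, 1976) → Jun 15, 1976 (91 left).
Jun has 30 days: +16 → Jul 1, 1976 (75 left).
Jul has 31 days: +31 → Aug 1, 1976 (44 left).
Aug has 31 days: +31 → Sep 1, 1976 (13 left).
+13 → Sep 14, 1976.

September 14, 1976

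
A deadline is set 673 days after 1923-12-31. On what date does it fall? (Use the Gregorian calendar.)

November 3, 1925

+366 (one year; includes Feb 29, 1924) → Dec 31, 1924 (307 left).
Dec has 31 days: +1 → Jan 1, 1925 (306 left).
Jan has 31 days: +31 → Feb 1, 1925 (275 left).
Feb has 28 days: +28 → Mar 1, 1925 (247 left).
Mar has 31 days: +31 → Apr 1, 1925 (216 left).
Apr has 30 days: +30 → May 1, 1925 (186 left).
May has 31 days: +31 → Jun 1, 1925 (155 left).
Jun has 30 days: +30 → Jul 1, 1925 (125 left).
Jul has 31 days: +31 → Aug 1, 1925 (94 left).
Aug has 31 days: +31 → Sep 1, 1925 (63 left).
Sep has 30 days: +30 → Oct 1, 1925 (33 left).
Oct has 31 days: +31 → Nov 1, 1925 (2 left).
+2 → Nov 3, 1925.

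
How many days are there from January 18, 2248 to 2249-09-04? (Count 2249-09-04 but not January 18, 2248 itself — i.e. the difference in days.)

Jan 18, 2248 → Jan 18, 2249: 366 days (Feb 29, 2248 is in that span).
Jan 18, 2249 → Feb 18, 2249: 31 days (January has 31).
Feb 18, 2249 → Mar 18, 2249: 28 days (February has 28).
Mar 18, 2249 → Apr 18, 2249: 31 days (March has 31).
Apr 18, 2249 → May 18, 2249: 30 days (April has 30).
May 18, 2249 → Jun 18, 2249: 31 days (May has 31).
Jun 18, 2249 → Jul 18, 2249: 30 days (June has 30).
Jul 18, 2249 → Aug 18, 2249: 31 days (July has 31).
Aug 18, 2249 → Sep 4, 2249: 17 days.
Total: 595 days.

595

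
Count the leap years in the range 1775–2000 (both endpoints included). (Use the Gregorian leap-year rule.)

Multiples of 4 in [1775,2000]: 57.
Of those, multiples of 100: 3 (not leap unless ÷400).
Multiples of 400: 1.
Leap years = 57 − 3 + 1 = 55.

55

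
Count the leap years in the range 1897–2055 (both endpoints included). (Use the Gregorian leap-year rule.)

38

Multiples of 4 in [1897,2055]: 39.
Of those, multiples of 100: 2 (not leap unless ÷400).
Multiples of 400: 1.
Leap years = 39 − 2 + 1 = 38.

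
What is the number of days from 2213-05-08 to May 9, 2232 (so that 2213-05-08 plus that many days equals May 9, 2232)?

May 8, 2213 → May 8, 2214: 365 days.
May 8, 2214 → May 8, 2215: 365 days.
May 8, 2215 → May 8, 2216: 366 days (Feb 29, 2216 is in that span).
May 8, 2216 → May 8, 2217: 365 days.
May 8, 2217 → May 8, 2218: 365 days.
May 8, 2218 → May 8, 2219: 365 days.
May 8, 2219 → May 8, 2220: 366 days (Feb 29, 2220 is in that span).
May 8, 2220 → May 8, 2221: 365 days.
May 8, 2221 → May 8, 2222: 365 days.
May 8, 2222 → May 8, 2223: 365 days.
May 8, 2223 → May 8, 2224: 366 days (Feb 29, 2224 is in that span).
May 8, 2224 → May 8, 2225: 365 days.
May 8, 2225 → May 8, 2226: 365 days.
May 8, 2226 → May 8, 2227: 365 days.
May 8, 2227 → May 8, 2228: 366 days (Feb 29, 2228 is in that span).
May 8, 2228 → May 8, 2229: 365 days.
May 8, 2229 → May 8, 2230: 365 days.
May 8, 2230 → May 8, 2231: 365 days.
May 8, 2231 → Jun 8, 2231: 31 days (May has 31).
Jun 8, 2231 → Jul 8, 2231: 30 days (June has 30).
Jul 8, 2231 → Aug 8, 2231: 31 days (July has 31).
Aug 8, 2231 → Sep 8, 2231: 31 days (August has 31).
Sep 8, 2231 → Oct 8, 2231: 30 days (September has 30).
Oct 8, 2231 → Nov 8, 2231: 31 days (October has 31).
Nov 8, 2231 → Dec 8, 2231: 30 days (November has 30).
Dec 8, 2231 → Jan 8, 2232: 31 days (December has 31).
Jan 8, 2232 → Feb 8, 2232: 31 days (January has 31).
Feb 8, 2232 → Mar 8, 2232: 29 days (February has 29).
Mar 8, 2232 → Apr 8, 2232: 31 days (March has 31).
Apr 8, 2232 → May 8, 2232: 30 days (April has 30).
May 8, 2232 → May 9, 2232: 1 days.
Total: 6941 days.

6941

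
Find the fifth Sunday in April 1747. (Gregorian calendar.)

April 1, 1747 is a Saturday.
The first Sunday is therefore April 2 (1 days later).
The fifth Sunday is 2 + 4×7 = April 30.

April 30, 1747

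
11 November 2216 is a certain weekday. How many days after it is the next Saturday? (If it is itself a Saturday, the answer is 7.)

5

Nov 11, 2216 is a Monday.
From Monday to the next Saturday is 5 days.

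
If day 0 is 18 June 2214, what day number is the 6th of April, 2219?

Jun 18, 2214 → Jun 18, 2215: 365 days.
Jun 18, 2215 → Jun 18, 2216: 366 days (Feb 29, 2216 is in that span).
Jun 18, 2216 → Jun 18, 2217: 365 days.
Jun 18, 2217 → Jun 18, 2218: 365 days.
Jun 18, 2218 → Jul 18, 2218: 30 days (June has 30).
Jul 18, 2218 → Aug 18, 2218: 31 days (July has 31).
Aug 18, 2218 → Sep 18, 2218: 31 days (August has 31).
Sep 18, 2218 → Oct 18, 2218: 30 days (September has 30).
Oct 18, 2218 → Nov 18, 2218: 31 days (October has 31).
Nov 18, 2218 → Dec 18, 2218: 30 days (November has 30).
Dec 18, 2218 → Jan 18, 2219: 31 days (December has 31).
Jan 18, 2219 → Feb 18, 2219: 31 days (January has 31).
Feb 18, 2219 → Mar 18, 2219: 28 days (February has 28).
Mar 18, 2219 → Apr 6, 2219: 19 days.
Total: 1753 days.

1753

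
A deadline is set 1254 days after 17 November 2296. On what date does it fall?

April 25, 2300

+365 (one year) → Nov 17, 2297 (889 left).
+365 (one year) → Nov 17, 2298 (524 left).
+365 (one year) → Nov 17, 2299 (159 left).
Nov has 30 days: +14 → Dec 1, 2299 (145 left).
Dec has 31 days: +31 → Jan 1, 2300 (114 left).
Jan has 31 days: +31 → Feb 1, 2300 (83 left).
Feb has 28 days: +28 → Mar 1, 2300 (55 left).
Mar has 31 days: +31 → Apr 1, 2300 (24 left).
+24 → Apr 25, 2300.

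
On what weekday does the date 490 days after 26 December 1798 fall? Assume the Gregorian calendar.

Wednesday

First find the weekday of Dec 26, 1798. Doomsday rule: the anchor day for the 1700s is Sunday. For year 98: 98÷12 = 8 r 2, and 2÷4 = 0, so 8+2+0 = 10.
Sunday + 10 ≡ Wednesday — that's 1798's doomsday.
In December the doomsday date is Dec 12.
Dec 26 is 14 days after Dec 12; 14 mod 7 = 0, so Wednesday + 0 = Wednesday.
490 mod 7 = 0, so 490 days after a Wednesday is Wednesday + 0 = Wednesday.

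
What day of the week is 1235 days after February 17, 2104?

First find the weekday of Feb 17, 2104. Doomsday rule: the anchor day for the 2100s is Sunday. For year 04: 4÷12 = 0 r 4, and 4÷4 = 1, so 0+4+1 = 5.
Sunday + 5 ≡ Friday — that's 2104's doomsday.
In February the doomsday date is Feb 29 (2104 is a leap year (divisible by 4)).
Feb 17 is 12 days before Feb 29; 12 mod 7 = 5, so Friday − 5 = Sunday.
1235 mod 7 = 3, so 1235 days after a Sunday is Sunday + 3 = Wednesday.

Wednesday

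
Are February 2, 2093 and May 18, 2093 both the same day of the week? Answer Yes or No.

From Feb 2, 2093 to May 18, 2093 is 105 days.
105 mod 7 = 0, so they are the same weekday.
(Feb 2, 2093 is a Monday; May 18, 2093 is a Monday.)

Yes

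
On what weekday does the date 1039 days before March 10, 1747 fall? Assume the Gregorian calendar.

Tuesday

First find the weekday of Mar 10, 1747. Doomsday rule: the anchor day for the 1700s is Sunday. For year 47: 47÷12 = 3 r 11, and 11÷4 = 2, so 3+11+2 = 16.
Sunday + 16 ≡ Tuesday — that's 1747's doomsday.
In March the doomsday date is Mar 14.
Mar 10 is 4 days before Mar 14; 4 mod 7 = 4, so Tuesday − 4 = Friday.
1039 mod 7 = 3, so 1039 days before a Friday is Friday − 3 = Tuesday.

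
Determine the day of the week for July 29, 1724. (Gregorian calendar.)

Doomsday rule: the anchor day for the 1700s is Sunday. For year 24: 24÷12 = 2 r 0, and 0÷4 = 0, so 2+0+0 = 2.
Sunday + 2 ≡ Tuesday — that's 1724's doomsday.
In July the doomsday date is Jul 11.
Jul 29 is 18 days after Jul 11; 18 mod 7 = 4, so Tuesday + 4 = Saturday.

Saturday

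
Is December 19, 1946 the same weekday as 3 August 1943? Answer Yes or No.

No

From Aug 3, 1943 to Dec 19, 1946 is 1234 days.
1234 mod 7 = 2, so they are different weekdays.
(Aug 3, 1943 is a Tuesday; Dec 19, 1946 is a Thursday.)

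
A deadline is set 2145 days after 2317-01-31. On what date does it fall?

December 16, 2322

+365 (one year) → Jan 31, 2318 (1780 left).
+365 (one year) → Jan 31, 2319 (1415 left).
+365 (one year) → Jan 31, 2320 (1050 left).
+366 (one year; includes Feb 29, 2320) → Jan 31, 2321 (684 left).
+365 (one year) → Jan 31, 2322 (319 left).
Jan has 31 days: +1 → Feb 1, 2322 (318 left).
Feb has 28 days: +28 → Mar 1, 2322 (290 left).
Mar has 31 days: +31 → Apr 1, 2322 (259 left).
Apr has 30 days: +30 → May 1, 2322 (229 left).
May has 31 days: +31 → Jun 1, 2322 (198 left).
Jun has 30 days: +30 → Jul 1, 2322 (168 left).
Jul has 31 days: +31 → Aug 1, 2322 (137 left).
Aug has 31 days: +31 → Sep 1, 2322 (106 left).
Sep has 30 days: +30 → Oct 1, 2322 (76 left).
Oct has 31 days: +31 → Nov 1, 2322 (45 left).
Nov has 30 days: +30 → Dec 1, 2322 (15 left).
+15 → Dec 16, 2322.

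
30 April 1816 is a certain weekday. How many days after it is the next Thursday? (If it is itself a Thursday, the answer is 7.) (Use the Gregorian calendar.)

Apr 30, 1816 is a Tuesday.
From Tuesday to the next Thursday is 2 days.

2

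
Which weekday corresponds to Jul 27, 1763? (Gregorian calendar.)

Doomsday rule: the anchor day for the 1700s is Sunday. For year 63: 63÷12 = 5 r 3, and 3÷4 = 0, so 5+3+0 = 8.
Sunday + 8 ≡ Monday — that's 1763's doomsday.
In July the doomsday date is Jul 11.
Jul 27 is 16 days after Jul 11; 16 mod 7 = 2, so Monday + 2 = Wednesday.

Wednesday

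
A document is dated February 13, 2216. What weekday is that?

Doomsday rule: the anchor day for the 2200s is Friday. For year 16: 16÷12 = 1 r 4, and 4÷4 = 1, so 1+4+1 = 6.
Friday + 6 ≡ Thursday — that's 2216's doomsday.
In February the doomsday date is Feb 29 (2216 is a leap year (divisible by 4)).
Feb 13 is 16 days before Feb 29; 16 mod 7 = 2, so Thursday − 2 = Tuesday.

Tuesday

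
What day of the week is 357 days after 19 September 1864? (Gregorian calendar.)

Sep 19, 1864 is a Monday.
357 mod 7 = 0, so 357 days after a Monday is Monday + 0 = Monday.

Monday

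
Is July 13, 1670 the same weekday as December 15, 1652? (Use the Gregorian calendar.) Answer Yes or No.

From Dec 15, 1652 to Jul 13, 1670 is 6419 days.
6419 mod 7 = 0, so they are the same weekday.
(Dec 15, 1652 is a Sunday; Jul 13, 1670 is a Sunday.)

Yes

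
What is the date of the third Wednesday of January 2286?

January 1, 2286 is a Friday.
The first Wednesday is therefore January 6 (5 days later).
The third Wednesday is 6 + 2×7 = January 20.

January 20, 2286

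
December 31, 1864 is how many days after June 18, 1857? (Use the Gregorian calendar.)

2753

Jun 18, 1857 → Jun 18, 1858: 365 days.
Jun 18, 1858 → Jun 18, 1859: 365 days.
Jun 18, 1859 → Jun 18, 1860: 366 days (Feb 29, 1860 is in that span).
Jun 18, 1860 → Jun 18, 1861: 365 days.
Jun 18, 1861 → Jun 18, 1862: 365 days.
Jun 18, 1862 → Jun 18, 1863: 365 days.
Jun 18, 1863 → Jun 18, 1864: 366 days (Feb 29, 1864 is in that span).
Jun 18, 1864 → Jul 18, 1864: 30 days (June has 30).
Jul 18, 1864 → Aug 18, 1864: 31 days (July has 31).
Aug 18, 1864 → Sep 18, 1864: 31 days (August has 31).
Sep 18, 1864 → Oct 18, 1864: 30 days (September has 30).
Oct 18, 1864 → Nov 18, 1864: 31 days (October has 31).
Nov 18, 1864 → Dec 18, 1864: 30 days (November has 30).
Dec 18, 1864 → Dec 31, 1864: 13 days.
Total: 2753 days.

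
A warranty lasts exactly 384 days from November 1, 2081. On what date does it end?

Nov has 30 days: +30 → Dec 1, 2081 (354 left).
Dec has 31 days: +31 → Jan 1, 2082 (323 left).
Jan has 31 days: +31 → Feb 1, 2082 (292 left).
Feb has 28 days: +28 → Mar 1, 2082 (264 left).
Mar has 31 days: +31 → Apr 1, 2082 (233 left).
Apr has 30 days: +30 → May 1, 2082 (203 left).
May has 31 days: +31 → Jun 1, 2082 (172 left).
Jun has 30 days: +30 → Jul 1, 2082 (142 left).
Jul has 31 days: +31 → Aug 1, 2082 (111 left).
Aug has 31 days: +31 → Sep 1, 2082 (80 left).
Sep has 30 days: +30 → Oct 1, 2082 (50 left).
Oct has 31 days: +31 → Nov 1, 2082 (19 left).
+19 → Nov 20, 2082.

November 20, 2082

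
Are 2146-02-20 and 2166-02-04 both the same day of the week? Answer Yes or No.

No

From Feb 20, 2146 to Feb 4, 2166 is 7289 days.
7289 mod 7 = 2, so they are different weekdays.
(Feb 20, 2146 is a Sunday; Feb 4, 2166 is a Tuesday.)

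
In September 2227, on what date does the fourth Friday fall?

September 28, 2227

September 1, 2227 is a Saturday.
The first Friday is therefore September 7 (6 days later).
The fourth Friday is 7 + 3×7 = September 28.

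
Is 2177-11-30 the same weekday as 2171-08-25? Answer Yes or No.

Yes

From Aug 25, 2171 to Nov 30, 2177 is 2289 days.
2289 mod 7 = 0, so they are the same weekday.
(Aug 25, 2171 is a Sunday; Nov 30, 2177 is a Sunday.)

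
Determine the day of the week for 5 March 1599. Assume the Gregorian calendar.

Doomsday rule: the anchor day for the 1500s is Wednesday. For year 99: 99÷12 = 8 r 3, and 3÷4 = 0, so 8+3+0 = 11.
Wednesday + 11 ≡ Sunday — that's 1599's doomsday.
In March the doomsday date is Mar 14.
Mar 5 is 9 days before Mar 14; 9 mod 7 = 2, so Sunday − 2 = Friday.

Friday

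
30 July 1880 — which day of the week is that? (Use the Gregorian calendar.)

Doomsday rule: the anchor day for the 1800s is Friday. For year 80: 80÷12 = 6 r 8, and 8÷4 = 2, so 6+8+2 = 16.
Friday + 16 ≡ Sunday — that's 1880's doomsday.
In July the doomsday date is Jul 11.
Jul 30 is 19 days after Jul 11; 19 mod 7 = 5, so Sunday + 5 = Friday.

Friday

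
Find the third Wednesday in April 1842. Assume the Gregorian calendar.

April 1, 1842 is a Friday.
The first Wednesday is therefore April 6 (5 days later).
The third Wednesday is 6 + 2×7 = April 20.

April 20, 1842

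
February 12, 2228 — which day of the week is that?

Tuesday

Doomsday rule: the anchor day for the 2200s is Friday. For year 28: 28÷12 = 2 r 4, and 4÷4 = 1, so 2+4+1 = 7.
Friday + 7 ≡ Friday — that's 2228's doomsday.
In February the doomsday date is Feb 29 (2228 is a leap year (divisible by 4)).
Feb 12 is 17 days before Feb 29; 17 mod 7 = 3, so Friday − 3 = Tuesday.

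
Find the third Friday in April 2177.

April 1, 2177 is a Tuesday.
The first Friday is therefore April 4 (3 days later).
The third Friday is 4 + 2×7 = April 18.

April 18, 2177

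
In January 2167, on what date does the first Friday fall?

January 1, 2167 is a Thursday.
The first Friday is therefore January 2 (1 days later).

January 2, 2167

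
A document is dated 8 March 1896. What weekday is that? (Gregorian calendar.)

Doomsday rule: the anchor day for the 1800s is Friday. For year 96: 96÷12 = 8 r 0, and 0÷4 = 0, so 8+0+0 = 8.
Friday + 8 ≡ Saturday — that's 1896's doomsday.
In March the doomsday date is Mar 14.
Mar 8 is 6 days before Mar 14; 6 mod 7 = 6, so Saturday − 6 = Sunday.

Sunday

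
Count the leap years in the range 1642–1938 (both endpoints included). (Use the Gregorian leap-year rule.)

71

Multiples of 4 in [1642,1938]: 74.
Of those, multiples of 100: 3 (not leap unless ÷400).
Multiples of 400: 0.
Leap years = 74 − 3 + 0 = 71.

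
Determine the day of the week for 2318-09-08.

Doomsday rule: the anchor day for the 2300s is Wednesday. For year 18: 18÷12 = 1 r 6, and 6÷4 = 1, so 1+6+1 = 8.
Wednesday + 8 ≡ Thursday — that's 2318's doomsday.
In September the doomsday date is Sep 5.
Sep 8 is 3 days after Sep 5; 3 mod 7 = 3, so Thursday + 3 = Sunday.

Sunday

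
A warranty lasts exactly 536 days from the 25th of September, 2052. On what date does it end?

+365 (one year) → Sep 25, 2053 (171 left).
Sep has 30 days: +6 → Oct 1, 2053 (165 left).
Oct has 31 days: +31 → Nov 1, 2053 (134 left).
Nov has 30 days: +30 → Dec 1, 2053 (104 left).
Dec has 31 days: +31 → Jan 1, 2054 (73 left).
Jan has 31 days: +31 → Feb 1, 2054 (42 left).
Feb has 28 days: +28 → Mar 1, 2054 (14 left).
+14 → Mar 15, 2054.

March 15, 2054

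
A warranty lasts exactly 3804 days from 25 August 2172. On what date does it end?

January 24, 2183

+365 (one year) → Aug 25, 2173 (3439 left).
+365 (one year) → Aug 25, 2174 (3074 left).
+365 (one year) → Aug 25, 2175 (2709 left).
+366 (one year; includes Feb 29, 2176) → Aug 25, 2176 (2343 left).
+365 (one year) → Aug 25, 2177 (1978 left).
+365 (one year) → Aug 25, 2178 (1613 left).
+365 (one year) → Aug 25, 2179 (1248 left).
+366 (one year; includes Feb 29, 2180) → Aug 25, 2180 (882 left).
+365 (one year) → Aug 25, 2181 (517 left).
+365 (one year) → Aug 25, 2182 (152 left).
Aug has 31 days: +7 → Sep 1, 2182 (145 left).
Sep has 30 days: +30 → Oct 1, 2182 (115 left).
Oct has 31 days: +31 → Nov 1, 2182 (84 left).
Nov has 30 days: +30 → Dec 1, 2182 (54 left).
Dec has 31 days: +31 → Jan 1, 2183 (23 left).
+23 → Jan 24, 2183.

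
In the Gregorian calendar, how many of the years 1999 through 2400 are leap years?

98

Multiples of 4 in [1999,2400]: 101.
Of those, multiples of 100: 5 (not leap unless ÷400).
Multiples of 400: 2.
Leap years = 101 − 5 + 2 = 98.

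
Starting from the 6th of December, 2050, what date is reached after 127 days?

Dec has 31 days: +26 → Jan 1, 2051 (101 left).
Jan has 31 days: +31 → Feb 1, 2051 (70 left).
Feb has 28 days: +28 → Mar 1, 2051 (42 left).
Mar has 31 days: +31 → Apr 1, 2051 (11 left).
+11 → Apr 12, 2051.

April 12, 2051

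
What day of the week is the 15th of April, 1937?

Thursday

January 1, 1937 is a Friday.
Jan 1, 1937 → Feb 1, 1937: 31 days (January has 31).
Feb 1, 1937 → Mar 1, 1937: 28 days (February has 28).
Mar 1, 1937 → Apr 1, 1937: 31 days (March has 31).
Apr 1, 1937 → Apr 15, 1937: 14 days.
Total: 104 days.
104 mod 7 = 6, so Friday + 6 = Thursday.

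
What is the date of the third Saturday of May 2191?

May 21, 2191

May 1, 2191 is a Sunday.
The first Saturday is therefore May 7 (6 days later).
The third Saturday is 7 + 2×7 = May 21.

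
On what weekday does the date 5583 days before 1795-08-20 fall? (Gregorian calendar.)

Sunday

Aug 20, 1795 is a Thursday.
5583 mod 7 = 4, so 5583 days before a Thursday is Thursday − 4 = Sunday.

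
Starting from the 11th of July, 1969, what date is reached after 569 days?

+365 (one year) → Jul 11, 1970 (204 left).
Jul has 31 days: +21 → Aug 1, 1970 (183 left).
Aug has 31 days: +31 → Sep 1, 1970 (152 left).
Sep has 30 days: +30 → Oct 1, 1970 (122 left).
Oct has 31 days: +31 → Nov 1, 1970 (91 left).
Nov has 30 days: +30 → Dec 1, 1970 (61 left).
Dec has 31 days: +31 → Jan 1, 1971 (30 left).
+30 → Jan 31, 1971.

January 31, 1971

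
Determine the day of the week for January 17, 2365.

Sunday

Doomsday rule: the anchor day for the 2300s is Wednesday. For year 65: 65÷12 = 5 r 5, and 5÷4 = 1, so 5+5+1 = 11.
Wednesday + 11 ≡ Sunday — that's 2365's doomsday.
In January the doomsday date is Jan 3 (2365 is not a leap year).
Jan 17 is 14 days after Jan 3; 14 mod 7 = 0, so Sunday + 0 = Sunday.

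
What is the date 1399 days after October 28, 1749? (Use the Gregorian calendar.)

+365 (one year) → Oct 28, 1750 (1034 left).
+365 (one year) → Oct 28, 1751 (669 left).
+366 (one year; includes Feb 29, 1752) → Oct 28, 1752 (303 left).
Oct has 31 days: +4 → Nov 1, 1752 (299 left).
Nov has 30 days: +30 → Dec 1, 1752 (269 left).
Dec has 31 days: +31 → Jan 1, 1753 (238 left).
Jan has 31 days: +31 → Feb 1, 1753 (207 left).
Feb has 28 days: +28 → Mar 1, 1753 (179 left).
Mar has 31 days: +31 → Apr 1, 1753 (148 left).
Apr has 30 days: +30 → May 1, 1753 (118 left).
May has 31 days: +31 → Jun 1, 1753 (87 left).
Jun has 30 days: +30 → Jul 1, 1753 (57 left).
Jul has 31 days: +31 → Aug 1, 1753 (26 left).
+26 → Aug 27, 1753.

August 27, 1753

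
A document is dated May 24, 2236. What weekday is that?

Doomsday rule: the anchor day for the 2200s is Friday. For year 36: 36÷12 = 3 r 0, and 0÷4 = 0, so 3+0+0 = 3.
Friday + 3 ≡ Monday — that's 2236's doomsday.
In May the doomsday date is May 9.
May 24 is 15 days after May 9; 15 mod 7 = 1, so Monday + 1 = Tuesday.

Tuesday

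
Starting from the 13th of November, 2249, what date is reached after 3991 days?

+365 (one year) → Nov 13, 2250 (3626 left).
+365 (one year) → Nov 13, 2251 (3261 left).
+366 (one year; includes Feb 29, 2252) → Nov 13, 2252 (2895 left).
+365 (one year) → Nov 13, 2253 (2530 left).
+365 (one year) → Nov 13, 2254 (2165 left).
+365 (one year) → Nov 13, 2255 (1800 left).
+366 (one year; includes Feb 29, 2256) → Nov 13, 2256 (1434 left).
+365 (one year) → Nov 13, 2257 (1069 left).
+365 (one year) → Nov 13, 2258 (704 left).
+365 (one year) → Nov 13, 2259 (339 left).
Nov has 30 days: +18 → Dec 1, 2259 (321 left).
Dec has 31 days: +31 → Jan 1, 2260 (290 left).
Jan has 31 days: +31 → Feb 1, 2260 (259 left).
Feb has 29 days: +29 → Mar 1, 2260 (230 left).
Mar has 31 days: +31 → Apr 1, 2260 (199 left).
Apr has 30 days: +30 → May 1, 2260 (169 left).
May has 31 days: +31 → Jun 1, 2260 (138 left).
Jun has 30 days: +30 → Jul 1, 2260 (108 left).
Jul has 31 days: +31 → Aug 1, 2260 (77 left).
Aug has 31 days: +31 → Sep 1, 2260 (46 left).
Sep has 30 days: +30 → Oct 1, 2260 (16 left).
+16 → Oct 17, 2260.

October 17, 2260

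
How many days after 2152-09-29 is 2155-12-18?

1175

Sep 29, 2152 → Sep 29, 2153: 365 days.
Sep 29, 2153 → Sep 29, 2154: 365 days.
Sep 29, 2154 → Sep 29, 2155: 365 days.
Sep 29, 2155 → Oct 29, 2155: 30 days (September has 30).
Oct 29, 2155 → Nov 29, 2155: 31 days (October has 31).
Nov 29, 2155 → Dec 18, 2155: 19 days.
Total: 1175 days.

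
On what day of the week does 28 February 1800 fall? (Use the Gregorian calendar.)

January 1, 1800 is a Wednesday.
Jan 1, 1800 → Feb 1, 1800: 31 days (January has 31).
Feb 1, 1800 → Feb 28, 1800: 27 days.
Total: 58 days.
58 mod 7 = 2, so Wednesday + 2 = Friday.

Friday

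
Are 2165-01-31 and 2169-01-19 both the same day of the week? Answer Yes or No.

From Jan 31, 2165 to Jan 19, 2169 is 1449 days.
1449 mod 7 = 0, so they are the same weekday.
(Jan 31, 2165 is a Thursday; Jan 19, 2169 is a Thursday.)

Yes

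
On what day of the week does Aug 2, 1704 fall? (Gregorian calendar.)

Saturday

Doomsday rule: the anchor day for the 1700s is Sunday. For year 04: 4÷12 = 0 r 4, and 4÷4 = 1, so 0+4+1 = 5.
Sunday + 5 ≡ Friday — that's 1704's doomsday.
In August the doomsday date is Aug 8.
Aug 2 is 6 days before Aug 8; 6 mod 7 = 6, so Friday − 6 = Saturday.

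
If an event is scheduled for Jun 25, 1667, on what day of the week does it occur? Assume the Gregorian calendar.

Saturday

Doomsday rule: the anchor day for the 1600s is Tuesday. For year 67: 67÷12 = 5 r 7, and 7÷4 = 1, so 5+7+1 = 13.
Tuesday + 13 ≡ Monday — that's 1667's doomsday.
In June the doomsday date is Jun 6.
Jun 25 is 19 days after Jun 6; 19 mod 7 = 5, so Monday + 5 = Saturday.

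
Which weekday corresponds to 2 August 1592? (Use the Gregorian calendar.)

Doomsday rule: the anchor day for the 1500s is Wednesday. For year 92: 92÷12 = 7 r 8, and 8÷4 = 2, so 7+8+2 = 17.
Wednesday + 17 ≡ Saturday — that's 1592's doomsday.
In August the doomsday date is Aug 8.
Aug 2 is 6 days before Aug 8; 6 mod 7 = 6, so Saturday − 6 = Sunday.

Sunday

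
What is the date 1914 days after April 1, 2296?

+365 (one year) → Apr 1, 2297 (1549 left).
+365 (one year) → Apr 1, 2298 (1184 left).
+365 (one year) → Apr 1, 2299 (819 left).
+365 (one year) → Apr 1, 2300 (454 left).
+365 (one year) → Apr 1, 2301 (89 left).
Apr has 30 days: +30 → May 1, 2301 (59 left).
May has 31 days: +31 → Jun 1, 2301 (28 left).
+28 → Jun 29, 2301.

June 29, 2301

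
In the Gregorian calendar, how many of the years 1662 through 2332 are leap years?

Multiples of 4 in [1662,2332]: 168.
Of those, multiples of 100: 7 (not leap unless ÷400).
Multiples of 400: 1.
Leap years = 168 − 7 + 1 = 162.

162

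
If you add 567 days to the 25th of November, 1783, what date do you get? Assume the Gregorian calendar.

+366 (one year; includes Feb 29, 1784) → Nov 25, 1784 (201 left).
Nov has 30 days: +6 → Dec 1, 1784 (195 left).
Dec has 31 days: +31 → Jan 1, 1785 (164 left).
Jan has 31 days: +31 → Feb 1, 1785 (133 left).
Feb has 28 days: +28 → Mar 1, 1785 (105 left).
Mar has 31 days: +31 → Apr 1, 1785 (74 left).
Apr has 30 days: +30 → May 1, 1785 (44 left).
May has 31 days: +31 → Jun 1, 1785 (13 left).
+13 → Jun 14, 1785.

June 14, 1785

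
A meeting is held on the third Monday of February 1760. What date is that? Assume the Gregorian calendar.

February 18, 1760

February 1, 1760 is a Friday.
The first Monday is therefore February 4 (3 days later).
The third Monday is 4 + 2×7 = February 18.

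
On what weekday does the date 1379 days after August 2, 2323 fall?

First find the weekday of Aug 2, 2323. Doomsday rule: the anchor day for the 2300s is Wednesday. For year 23: 23÷12 = 1 r 11, and 11÷4 = 2, so 1+11+2 = 14.
Wednesday + 14 ≡ Wednesday — that's 2323's doomsday.
In August the doomsday date is Aug 8.
Aug 2 is 6 days before Aug 8; 6 mod 7 = 6, so Wednesday − 6 = Thursday.
1379 mod 7 = 0, so 1379 days after a Thursday is Thursday + 0 = Thursday.

Thursday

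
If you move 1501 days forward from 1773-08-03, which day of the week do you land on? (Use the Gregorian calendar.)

Friday

Aug 3, 1773 is a Tuesday.
1501 mod 7 = 3, so 1501 days after a Tuesday is Tuesday + 3 = Friday.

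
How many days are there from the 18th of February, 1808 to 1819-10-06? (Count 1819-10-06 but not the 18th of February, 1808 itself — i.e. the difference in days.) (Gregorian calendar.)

Feb 18, 1808 → Feb 18, 1809: 366 days (Feb 29, 1808 is in that span).
Feb 18, 1809 → Feb 18, 1810: 365 days.
Feb 18, 1810 → Feb 18, 1811: 365 days.
Feb 18, 1811 → Feb 18, 1812: 365 days.
Feb 18, 1812 → Feb 18, 1813: 366 days (Feb 29, 1812 is in that span).
Feb 18, 1813 → Feb 18, 1814: 365 days.
Feb 18, 1814 → Feb 18, 1815: 365 days.
Feb 18, 1815 → Feb 18, 1816: 365 days.
Feb 18, 1816 → Feb 18, 1817: 366 days (Feb 29, 1816 is in that span).
Feb 18, 1817 → Feb 18, 1818: 365 days.
Feb 18, 1818 → Feb 18, 1819: 365 days.
Feb 18, 1819 → Mar 18, 1819: 28 days (February has 28).
Mar 18, 1819 → Apr 18, 1819: 31 days (March has 31).
Apr 18, 1819 → May 18, 1819: 30 days (April has 30).
May 18, 1819 → Jun 18, 1819: 31 days (May has 31).
Jun 18, 1819 → Jul 18, 1819: 30 days (June has 30).
Jul 18, 1819 → Aug 18, 1819: 31 days (July has 31).
Aug 18, 1819 → Sep 18, 1819: 31 days (August has 31).
Sep 18, 1819 → Oct 6, 1819: 18 days.
Total: 4248 days.

4248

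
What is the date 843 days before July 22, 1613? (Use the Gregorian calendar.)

−365 (one year) → Jul 22, 1612 (478 left).
−366 (one year; includes Feb 29, 1612) → Jul 22, 1611 (112 left).
−22 → Jun 30, 1611 (end of Jun, 30 days; 90 left).
−30 → May 31, 1611 (end of May, 31 days; 60 left).
−31 → Apr 30, 1611 (end of Apr, 30 days; 29 left).
−29 → Apr 1, 1611.

April 1, 1611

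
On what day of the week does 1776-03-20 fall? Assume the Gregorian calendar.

Doomsday rule: the anchor day for the 1700s is Sunday. For year 76: 76÷12 = 6 r 4, and 4÷4 = 1, so 6+4+1 = 11.
Sunday + 11 ≡ Thursday — that's 1776's doomsday.
In March the doomsday date is Mar 14.
Mar 20 is 6 days after Mar 14; 6 mod 7 = 6, so Thursday + 6 = Wednesday.

Wednesday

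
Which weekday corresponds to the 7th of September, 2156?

Tuesday

Doomsday rule: the anchor day for the 2100s is Sunday. For year 56: 56÷12 = 4 r 8, and 8÷4 = 2, so 4+8+2 = 14.
Sunday + 14 ≡ Sunday — that's 2156's doomsday.
In September the doomsday date is Sep 5.
Sep 7 is 2 days after Sep 5; 2 mod 7 = 2, so Sunday + 2 = Tuesday.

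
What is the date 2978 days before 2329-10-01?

−365 (one year) → Oct 1, 2328 (2613 left).
−366 (one year; includes Feb 29, 2328) → Oct 1, 2327 (2247 left).
−365 (one year) → Oct 1, 2326 (1882 left).
−365 (one year) → Oct 1, 2325 (1517 left).
−365 (one year) → Oct 1, 2324 (1152 left).
−366 (one year; includes Feb 29, 2324) → Oct 1, 2323 (786 left).
−365 (one year) → Oct 1, 2322 (421 left).
−365 (one year) → Oct 1, 2321 (56 left).
−1 → Sep 30, 2321 (end of Sep, 30 days; 55 left).
−30 → Aug 31, 2321 (end of Aug, 31 days; 25 left).
−25 → Aug 6, 2321.

August 6, 2321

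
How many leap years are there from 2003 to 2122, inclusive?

Multiples of 4 in [2003,2122]: 30.
Of those, multiples of 100: 1 (not leap unless ÷400).
Multiples of 400: 0.
Leap years = 30 − 1 + 0 = 29.

29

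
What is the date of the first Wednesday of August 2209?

August 1, 2209 is a Tuesday.
The first Wednesday is therefore August 2 (1 days later).

August 2, 2209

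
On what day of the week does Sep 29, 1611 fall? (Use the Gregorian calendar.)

Doomsday rule: the anchor day for the 1600s is Tuesday. For year 11: 11÷12 = 0 r 11, and 11÷4 = 2, so 0+11+2 = 13.
Tuesday + 13 ≡ Monday — that's 1611's doomsday.
In September the doomsday date is Sep 5.
Sep 29 is 24 days after Sep 5; 24 mod 7 = 3, so Monday + 3 = Thursday.

Thursday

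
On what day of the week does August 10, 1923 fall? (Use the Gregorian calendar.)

Friday

Doomsday rule: the anchor day for the 1900s is Wednesday. For year 23: 23÷12 = 1 r 11, and 11÷4 = 2, so 1+11+2 = 14.
Wednesday + 14 ≡ Wednesday — that's 1923's doomsday.
In August the doomsday date is Aug 8.
Aug 10 is 2 days after Aug 8; 2 mod 7 = 2, so Wednesday + 2 = Friday.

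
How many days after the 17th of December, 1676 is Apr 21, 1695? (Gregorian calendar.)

6699

Dec 17, 1676 → Dec 17, 1677: 365 days.
Dec 17, 1677 → Dec 17, 1678: 365 days.
Dec 17, 1678 → Dec 17, 1679: 365 days.
Dec 17, 1679 → Dec 17, 1680: 366 days (Feb 29, 1680 is in that span).
Dec 17, 1680 → Dec 17, 1681: 365 days.
Dec 17, 1681 → Dec 17, 1682: 365 days.
Dec 17, 1682 → Dec 17, 1683: 365 days.
Dec 17, 1683 → Dec 17, 1684: 366 days (Feb 29, 1684 is in that span).
Dec 17, 1684 → Dec 17, 1685: 365 days.
Dec 17, 1685 → Dec 17, 1686: 365 days.
Dec 17, 1686 → Dec 17, 1687: 365 days.
Dec 17, 1687 → Dec 17, 1688: 366 days (Feb 29, 1688 is in that span).
Dec 17, 1688 → Dec 17, 1689: 365 days.
Dec 17, 1689 → Dec 17, 1690: 365 days.
Dec 17, 1690 → Dec 17, 1691: 365 days.
Dec 17, 1691 → Dec 17, 1692: 366 days (Feb 29, 1692 is in that span).
Dec 17, 1692 → Dec 17, 1693: 365 days.
Dec 17, 1693 → Dec 17, 1694: 365 days.
Dec 17, 1694 → Jan 17, 1695: 31 days (December has 31).
Jan 17, 1695 → Feb 17, 1695: 31 days (January has 31).
Feb 17, 1695 → Mar 17, 1695: 28 days (February has 28).
Mar 17, 1695 → Apr 17, 1695: 31 days (March has 31).
Apr 17, 1695 → Apr 21, 1695: 4 days.
Total: 6699 days.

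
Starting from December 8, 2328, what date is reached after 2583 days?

January 4, 2336

+365 (one year) → Dec 8, 2329 (2218 left).
+365 (one year) → Dec 8, 2330 (1853 left).
+365 (one year) → Dec 8, 2331 (1488 left).
+366 (one year; includes Feb 29, 2332) → Dec 8, 2332 (1122 left).
+365 (one year) → Dec 8, 2333 (757 left).
+365 (one year) → Dec 8, 2334 (392 left).
Dec has 31 days: +24 → Jan 1, 2335 (368 left).
Jan has 31 days: +31 → Feb 1, 2335 (337 left).
Feb has 28 days: +28 → Mar 1, 2335 (309 left).
Mar has 31 days: +31 → Apr 1, 2335 (278 left).
Apr has 30 days: +30 → May 1, 2335 (248 left).
May has 31 days: +31 → Jun 1, 2335 (217 left).
Jun has 30 days: +30 → Jul 1, 2335 (187 left).
Jul has 31 days: +31 → Aug 1, 2335 (156 left).
Aug has 31 days: +31 → Sep 1, 2335 (125 left).
Sep has 30 days: +30 → Oct 1, 2335 (95 left).
Oct has 31 days: +31 → Nov 1, 2335 (64 left).
Nov has 30 days: +30 → Dec 1, 2335 (34 left).
Dec has 31 days: +31 → Jan 1, 2336 (3 left).
+3 → Jan 4, 2336.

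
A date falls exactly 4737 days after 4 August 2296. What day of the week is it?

First find the weekday of Aug 4, 2296. Doomsday rule: the anchor day for the 2200s is Friday. For year 96: 96÷12 = 8 r 0, and 0÷4 = 0, so 8+0+0 = 8.
Friday + 8 ≡ Saturday — that's 2296's doomsday.
In August the doomsday date is Aug 8.
Aug 4 is 4 days before Aug 8; 4 mod 7 = 4, so Saturday − 4 = Tuesday.
4737 mod 7 = 5, so 4737 days after a Tuesday is Tuesday + 5 = Sunday.

Sunday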